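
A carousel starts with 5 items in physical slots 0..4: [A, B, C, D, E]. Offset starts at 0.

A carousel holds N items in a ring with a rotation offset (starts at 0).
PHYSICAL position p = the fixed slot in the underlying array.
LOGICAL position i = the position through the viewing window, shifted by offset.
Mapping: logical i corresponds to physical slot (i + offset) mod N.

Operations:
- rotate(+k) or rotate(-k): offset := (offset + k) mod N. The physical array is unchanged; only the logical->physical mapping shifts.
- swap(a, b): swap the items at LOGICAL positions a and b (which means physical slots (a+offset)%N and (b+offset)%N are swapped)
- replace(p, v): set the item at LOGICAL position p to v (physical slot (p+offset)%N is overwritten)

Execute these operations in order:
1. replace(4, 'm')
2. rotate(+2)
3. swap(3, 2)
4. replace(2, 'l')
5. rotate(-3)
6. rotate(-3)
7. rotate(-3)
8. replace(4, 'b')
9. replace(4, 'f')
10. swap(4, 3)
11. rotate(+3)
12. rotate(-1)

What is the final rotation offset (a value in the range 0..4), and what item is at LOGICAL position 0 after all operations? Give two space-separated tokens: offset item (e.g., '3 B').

Answer: 0 m

Derivation:
After op 1 (replace(4, 'm')): offset=0, physical=[A,B,C,D,m], logical=[A,B,C,D,m]
After op 2 (rotate(+2)): offset=2, physical=[A,B,C,D,m], logical=[C,D,m,A,B]
After op 3 (swap(3, 2)): offset=2, physical=[m,B,C,D,A], logical=[C,D,A,m,B]
After op 4 (replace(2, 'l')): offset=2, physical=[m,B,C,D,l], logical=[C,D,l,m,B]
After op 5 (rotate(-3)): offset=4, physical=[m,B,C,D,l], logical=[l,m,B,C,D]
After op 6 (rotate(-3)): offset=1, physical=[m,B,C,D,l], logical=[B,C,D,l,m]
After op 7 (rotate(-3)): offset=3, physical=[m,B,C,D,l], logical=[D,l,m,B,C]
After op 8 (replace(4, 'b')): offset=3, physical=[m,B,b,D,l], logical=[D,l,m,B,b]
After op 9 (replace(4, 'f')): offset=3, physical=[m,B,f,D,l], logical=[D,l,m,B,f]
After op 10 (swap(4, 3)): offset=3, physical=[m,f,B,D,l], logical=[D,l,m,f,B]
After op 11 (rotate(+3)): offset=1, physical=[m,f,B,D,l], logical=[f,B,D,l,m]
After op 12 (rotate(-1)): offset=0, physical=[m,f,B,D,l], logical=[m,f,B,D,l]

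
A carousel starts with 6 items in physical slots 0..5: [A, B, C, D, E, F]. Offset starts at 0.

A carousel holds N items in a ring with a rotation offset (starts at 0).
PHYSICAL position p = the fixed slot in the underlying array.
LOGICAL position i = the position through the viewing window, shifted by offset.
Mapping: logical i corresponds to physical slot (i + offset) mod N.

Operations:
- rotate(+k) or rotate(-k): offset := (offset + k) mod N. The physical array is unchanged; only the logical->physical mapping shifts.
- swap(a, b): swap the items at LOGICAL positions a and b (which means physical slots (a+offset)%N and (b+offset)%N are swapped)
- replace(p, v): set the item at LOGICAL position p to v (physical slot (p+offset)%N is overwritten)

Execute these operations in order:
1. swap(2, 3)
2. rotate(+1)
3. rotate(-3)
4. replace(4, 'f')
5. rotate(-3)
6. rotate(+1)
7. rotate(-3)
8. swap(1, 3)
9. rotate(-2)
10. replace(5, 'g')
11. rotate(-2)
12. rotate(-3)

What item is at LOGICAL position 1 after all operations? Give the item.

After op 1 (swap(2, 3)): offset=0, physical=[A,B,D,C,E,F], logical=[A,B,D,C,E,F]
After op 2 (rotate(+1)): offset=1, physical=[A,B,D,C,E,F], logical=[B,D,C,E,F,A]
After op 3 (rotate(-3)): offset=4, physical=[A,B,D,C,E,F], logical=[E,F,A,B,D,C]
After op 4 (replace(4, 'f')): offset=4, physical=[A,B,f,C,E,F], logical=[E,F,A,B,f,C]
After op 5 (rotate(-3)): offset=1, physical=[A,B,f,C,E,F], logical=[B,f,C,E,F,A]
After op 6 (rotate(+1)): offset=2, physical=[A,B,f,C,E,F], logical=[f,C,E,F,A,B]
After op 7 (rotate(-3)): offset=5, physical=[A,B,f,C,E,F], logical=[F,A,B,f,C,E]
After op 8 (swap(1, 3)): offset=5, physical=[f,B,A,C,E,F], logical=[F,f,B,A,C,E]
After op 9 (rotate(-2)): offset=3, physical=[f,B,A,C,E,F], logical=[C,E,F,f,B,A]
After op 10 (replace(5, 'g')): offset=3, physical=[f,B,g,C,E,F], logical=[C,E,F,f,B,g]
After op 11 (rotate(-2)): offset=1, physical=[f,B,g,C,E,F], logical=[B,g,C,E,F,f]
After op 12 (rotate(-3)): offset=4, physical=[f,B,g,C,E,F], logical=[E,F,f,B,g,C]

Answer: F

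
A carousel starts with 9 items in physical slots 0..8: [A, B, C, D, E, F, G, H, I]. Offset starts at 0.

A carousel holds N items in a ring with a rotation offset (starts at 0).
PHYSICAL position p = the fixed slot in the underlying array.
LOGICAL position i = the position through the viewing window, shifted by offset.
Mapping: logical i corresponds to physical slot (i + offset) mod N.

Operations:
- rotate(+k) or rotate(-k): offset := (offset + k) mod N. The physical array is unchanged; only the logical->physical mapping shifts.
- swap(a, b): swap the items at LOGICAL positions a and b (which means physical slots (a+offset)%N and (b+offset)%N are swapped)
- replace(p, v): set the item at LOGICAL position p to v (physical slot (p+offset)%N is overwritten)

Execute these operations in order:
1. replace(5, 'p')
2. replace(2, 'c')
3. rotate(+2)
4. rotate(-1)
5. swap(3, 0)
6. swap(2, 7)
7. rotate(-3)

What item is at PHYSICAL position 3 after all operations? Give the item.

After op 1 (replace(5, 'p')): offset=0, physical=[A,B,C,D,E,p,G,H,I], logical=[A,B,C,D,E,p,G,H,I]
After op 2 (replace(2, 'c')): offset=0, physical=[A,B,c,D,E,p,G,H,I], logical=[A,B,c,D,E,p,G,H,I]
After op 3 (rotate(+2)): offset=2, physical=[A,B,c,D,E,p,G,H,I], logical=[c,D,E,p,G,H,I,A,B]
After op 4 (rotate(-1)): offset=1, physical=[A,B,c,D,E,p,G,H,I], logical=[B,c,D,E,p,G,H,I,A]
After op 5 (swap(3, 0)): offset=1, physical=[A,E,c,D,B,p,G,H,I], logical=[E,c,D,B,p,G,H,I,A]
After op 6 (swap(2, 7)): offset=1, physical=[A,E,c,I,B,p,G,H,D], logical=[E,c,I,B,p,G,H,D,A]
After op 7 (rotate(-3)): offset=7, physical=[A,E,c,I,B,p,G,H,D], logical=[H,D,A,E,c,I,B,p,G]

Answer: I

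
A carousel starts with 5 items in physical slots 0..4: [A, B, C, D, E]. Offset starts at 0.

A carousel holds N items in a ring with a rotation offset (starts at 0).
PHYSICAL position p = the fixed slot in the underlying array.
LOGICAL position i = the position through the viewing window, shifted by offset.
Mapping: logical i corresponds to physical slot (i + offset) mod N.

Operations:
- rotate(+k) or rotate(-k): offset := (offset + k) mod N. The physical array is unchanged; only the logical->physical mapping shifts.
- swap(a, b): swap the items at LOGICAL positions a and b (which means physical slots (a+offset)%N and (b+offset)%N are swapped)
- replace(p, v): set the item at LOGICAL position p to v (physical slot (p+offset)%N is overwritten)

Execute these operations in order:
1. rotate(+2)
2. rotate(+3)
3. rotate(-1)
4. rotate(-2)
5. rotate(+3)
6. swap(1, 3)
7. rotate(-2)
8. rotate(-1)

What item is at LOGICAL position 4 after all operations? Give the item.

Answer: D

Derivation:
After op 1 (rotate(+2)): offset=2, physical=[A,B,C,D,E], logical=[C,D,E,A,B]
After op 2 (rotate(+3)): offset=0, physical=[A,B,C,D,E], logical=[A,B,C,D,E]
After op 3 (rotate(-1)): offset=4, physical=[A,B,C,D,E], logical=[E,A,B,C,D]
After op 4 (rotate(-2)): offset=2, physical=[A,B,C,D,E], logical=[C,D,E,A,B]
After op 5 (rotate(+3)): offset=0, physical=[A,B,C,D,E], logical=[A,B,C,D,E]
After op 6 (swap(1, 3)): offset=0, physical=[A,D,C,B,E], logical=[A,D,C,B,E]
After op 7 (rotate(-2)): offset=3, physical=[A,D,C,B,E], logical=[B,E,A,D,C]
After op 8 (rotate(-1)): offset=2, physical=[A,D,C,B,E], logical=[C,B,E,A,D]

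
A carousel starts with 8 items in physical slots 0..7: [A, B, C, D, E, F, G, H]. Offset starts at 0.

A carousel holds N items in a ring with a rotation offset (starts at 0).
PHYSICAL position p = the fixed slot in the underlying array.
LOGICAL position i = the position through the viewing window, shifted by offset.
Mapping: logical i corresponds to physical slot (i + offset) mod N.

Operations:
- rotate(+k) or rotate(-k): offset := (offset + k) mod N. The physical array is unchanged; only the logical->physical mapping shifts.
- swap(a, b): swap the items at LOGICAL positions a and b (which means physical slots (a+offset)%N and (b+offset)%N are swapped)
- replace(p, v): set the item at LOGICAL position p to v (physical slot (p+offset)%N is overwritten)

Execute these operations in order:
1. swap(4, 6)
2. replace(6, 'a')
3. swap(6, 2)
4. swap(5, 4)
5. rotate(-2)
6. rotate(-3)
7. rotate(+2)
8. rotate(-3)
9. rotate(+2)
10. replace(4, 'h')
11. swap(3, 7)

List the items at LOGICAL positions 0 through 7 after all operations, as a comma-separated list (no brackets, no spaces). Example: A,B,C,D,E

Answer: F,G,C,D,h,B,a,H

Derivation:
After op 1 (swap(4, 6)): offset=0, physical=[A,B,C,D,G,F,E,H], logical=[A,B,C,D,G,F,E,H]
After op 2 (replace(6, 'a')): offset=0, physical=[A,B,C,D,G,F,a,H], logical=[A,B,C,D,G,F,a,H]
After op 3 (swap(6, 2)): offset=0, physical=[A,B,a,D,G,F,C,H], logical=[A,B,a,D,G,F,C,H]
After op 4 (swap(5, 4)): offset=0, physical=[A,B,a,D,F,G,C,H], logical=[A,B,a,D,F,G,C,H]
After op 5 (rotate(-2)): offset=6, physical=[A,B,a,D,F,G,C,H], logical=[C,H,A,B,a,D,F,G]
After op 6 (rotate(-3)): offset=3, physical=[A,B,a,D,F,G,C,H], logical=[D,F,G,C,H,A,B,a]
After op 7 (rotate(+2)): offset=5, physical=[A,B,a,D,F,G,C,H], logical=[G,C,H,A,B,a,D,F]
After op 8 (rotate(-3)): offset=2, physical=[A,B,a,D,F,G,C,H], logical=[a,D,F,G,C,H,A,B]
After op 9 (rotate(+2)): offset=4, physical=[A,B,a,D,F,G,C,H], logical=[F,G,C,H,A,B,a,D]
After op 10 (replace(4, 'h')): offset=4, physical=[h,B,a,D,F,G,C,H], logical=[F,G,C,H,h,B,a,D]
After op 11 (swap(3, 7)): offset=4, physical=[h,B,a,H,F,G,C,D], logical=[F,G,C,D,h,B,a,H]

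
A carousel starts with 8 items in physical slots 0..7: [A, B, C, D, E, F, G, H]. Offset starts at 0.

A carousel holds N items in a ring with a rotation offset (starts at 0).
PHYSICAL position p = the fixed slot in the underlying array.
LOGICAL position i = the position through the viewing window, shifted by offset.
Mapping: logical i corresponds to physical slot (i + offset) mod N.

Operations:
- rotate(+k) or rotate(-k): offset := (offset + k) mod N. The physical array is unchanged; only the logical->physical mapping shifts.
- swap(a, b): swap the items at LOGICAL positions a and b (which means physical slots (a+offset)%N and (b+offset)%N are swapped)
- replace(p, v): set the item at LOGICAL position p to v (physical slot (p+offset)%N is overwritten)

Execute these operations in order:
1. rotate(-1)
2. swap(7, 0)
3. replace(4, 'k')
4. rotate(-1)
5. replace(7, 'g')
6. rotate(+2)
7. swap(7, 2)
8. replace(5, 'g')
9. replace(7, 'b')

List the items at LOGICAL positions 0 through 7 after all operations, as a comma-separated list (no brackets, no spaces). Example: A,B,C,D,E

Answer: A,B,G,k,E,g,H,b

Derivation:
After op 1 (rotate(-1)): offset=7, physical=[A,B,C,D,E,F,G,H], logical=[H,A,B,C,D,E,F,G]
After op 2 (swap(7, 0)): offset=7, physical=[A,B,C,D,E,F,H,G], logical=[G,A,B,C,D,E,F,H]
After op 3 (replace(4, 'k')): offset=7, physical=[A,B,C,k,E,F,H,G], logical=[G,A,B,C,k,E,F,H]
After op 4 (rotate(-1)): offset=6, physical=[A,B,C,k,E,F,H,G], logical=[H,G,A,B,C,k,E,F]
After op 5 (replace(7, 'g')): offset=6, physical=[A,B,C,k,E,g,H,G], logical=[H,G,A,B,C,k,E,g]
After op 6 (rotate(+2)): offset=0, physical=[A,B,C,k,E,g,H,G], logical=[A,B,C,k,E,g,H,G]
After op 7 (swap(7, 2)): offset=0, physical=[A,B,G,k,E,g,H,C], logical=[A,B,G,k,E,g,H,C]
After op 8 (replace(5, 'g')): offset=0, physical=[A,B,G,k,E,g,H,C], logical=[A,B,G,k,E,g,H,C]
After op 9 (replace(7, 'b')): offset=0, physical=[A,B,G,k,E,g,H,b], logical=[A,B,G,k,E,g,H,b]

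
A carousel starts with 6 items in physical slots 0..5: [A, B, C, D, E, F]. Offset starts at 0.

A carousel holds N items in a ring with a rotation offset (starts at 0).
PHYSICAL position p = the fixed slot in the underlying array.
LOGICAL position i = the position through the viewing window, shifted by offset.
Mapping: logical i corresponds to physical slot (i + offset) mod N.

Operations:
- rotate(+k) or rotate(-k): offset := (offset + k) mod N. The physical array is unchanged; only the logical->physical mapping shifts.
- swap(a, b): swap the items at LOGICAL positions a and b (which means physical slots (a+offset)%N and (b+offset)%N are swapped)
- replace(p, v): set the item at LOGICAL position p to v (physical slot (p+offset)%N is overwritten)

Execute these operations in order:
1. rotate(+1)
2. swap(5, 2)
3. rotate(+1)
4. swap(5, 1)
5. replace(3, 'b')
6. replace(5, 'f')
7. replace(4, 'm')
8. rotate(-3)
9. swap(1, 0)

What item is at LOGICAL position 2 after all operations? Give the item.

After op 1 (rotate(+1)): offset=1, physical=[A,B,C,D,E,F], logical=[B,C,D,E,F,A]
After op 2 (swap(5, 2)): offset=1, physical=[D,B,C,A,E,F], logical=[B,C,A,E,F,D]
After op 3 (rotate(+1)): offset=2, physical=[D,B,C,A,E,F], logical=[C,A,E,F,D,B]
After op 4 (swap(5, 1)): offset=2, physical=[D,A,C,B,E,F], logical=[C,B,E,F,D,A]
After op 5 (replace(3, 'b')): offset=2, physical=[D,A,C,B,E,b], logical=[C,B,E,b,D,A]
After op 6 (replace(5, 'f')): offset=2, physical=[D,f,C,B,E,b], logical=[C,B,E,b,D,f]
After op 7 (replace(4, 'm')): offset=2, physical=[m,f,C,B,E,b], logical=[C,B,E,b,m,f]
After op 8 (rotate(-3)): offset=5, physical=[m,f,C,B,E,b], logical=[b,m,f,C,B,E]
After op 9 (swap(1, 0)): offset=5, physical=[b,f,C,B,E,m], logical=[m,b,f,C,B,E]

Answer: f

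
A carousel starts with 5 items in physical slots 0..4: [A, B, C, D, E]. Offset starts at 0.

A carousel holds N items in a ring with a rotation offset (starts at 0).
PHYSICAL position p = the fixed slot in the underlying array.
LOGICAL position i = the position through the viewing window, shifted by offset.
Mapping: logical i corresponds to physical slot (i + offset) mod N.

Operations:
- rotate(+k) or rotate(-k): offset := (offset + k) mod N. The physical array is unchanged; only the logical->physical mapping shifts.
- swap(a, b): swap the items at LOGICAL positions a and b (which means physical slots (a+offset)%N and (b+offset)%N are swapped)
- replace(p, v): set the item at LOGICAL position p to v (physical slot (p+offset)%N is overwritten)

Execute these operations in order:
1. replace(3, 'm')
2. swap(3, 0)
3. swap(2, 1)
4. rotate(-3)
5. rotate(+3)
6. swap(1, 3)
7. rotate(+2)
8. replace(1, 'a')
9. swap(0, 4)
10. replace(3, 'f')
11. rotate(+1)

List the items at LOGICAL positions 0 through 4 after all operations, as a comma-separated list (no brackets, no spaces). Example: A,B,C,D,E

After op 1 (replace(3, 'm')): offset=0, physical=[A,B,C,m,E], logical=[A,B,C,m,E]
After op 2 (swap(3, 0)): offset=0, physical=[m,B,C,A,E], logical=[m,B,C,A,E]
After op 3 (swap(2, 1)): offset=0, physical=[m,C,B,A,E], logical=[m,C,B,A,E]
After op 4 (rotate(-3)): offset=2, physical=[m,C,B,A,E], logical=[B,A,E,m,C]
After op 5 (rotate(+3)): offset=0, physical=[m,C,B,A,E], logical=[m,C,B,A,E]
After op 6 (swap(1, 3)): offset=0, physical=[m,A,B,C,E], logical=[m,A,B,C,E]
After op 7 (rotate(+2)): offset=2, physical=[m,A,B,C,E], logical=[B,C,E,m,A]
After op 8 (replace(1, 'a')): offset=2, physical=[m,A,B,a,E], logical=[B,a,E,m,A]
After op 9 (swap(0, 4)): offset=2, physical=[m,B,A,a,E], logical=[A,a,E,m,B]
After op 10 (replace(3, 'f')): offset=2, physical=[f,B,A,a,E], logical=[A,a,E,f,B]
After op 11 (rotate(+1)): offset=3, physical=[f,B,A,a,E], logical=[a,E,f,B,A]

Answer: a,E,f,B,A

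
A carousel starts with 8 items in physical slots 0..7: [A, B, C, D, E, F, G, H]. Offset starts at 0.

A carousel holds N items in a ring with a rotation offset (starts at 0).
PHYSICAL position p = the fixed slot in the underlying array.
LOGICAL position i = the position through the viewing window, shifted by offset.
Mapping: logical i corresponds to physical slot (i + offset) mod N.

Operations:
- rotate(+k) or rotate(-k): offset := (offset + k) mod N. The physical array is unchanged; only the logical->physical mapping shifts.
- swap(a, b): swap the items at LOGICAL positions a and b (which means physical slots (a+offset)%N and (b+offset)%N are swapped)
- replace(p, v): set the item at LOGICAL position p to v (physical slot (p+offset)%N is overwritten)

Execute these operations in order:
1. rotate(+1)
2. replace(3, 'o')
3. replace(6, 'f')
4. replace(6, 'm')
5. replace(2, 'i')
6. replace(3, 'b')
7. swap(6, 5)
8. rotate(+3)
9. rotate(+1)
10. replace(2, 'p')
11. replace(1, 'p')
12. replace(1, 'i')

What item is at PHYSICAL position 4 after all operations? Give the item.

After op 1 (rotate(+1)): offset=1, physical=[A,B,C,D,E,F,G,H], logical=[B,C,D,E,F,G,H,A]
After op 2 (replace(3, 'o')): offset=1, physical=[A,B,C,D,o,F,G,H], logical=[B,C,D,o,F,G,H,A]
After op 3 (replace(6, 'f')): offset=1, physical=[A,B,C,D,o,F,G,f], logical=[B,C,D,o,F,G,f,A]
After op 4 (replace(6, 'm')): offset=1, physical=[A,B,C,D,o,F,G,m], logical=[B,C,D,o,F,G,m,A]
After op 5 (replace(2, 'i')): offset=1, physical=[A,B,C,i,o,F,G,m], logical=[B,C,i,o,F,G,m,A]
After op 6 (replace(3, 'b')): offset=1, physical=[A,B,C,i,b,F,G,m], logical=[B,C,i,b,F,G,m,A]
After op 7 (swap(6, 5)): offset=1, physical=[A,B,C,i,b,F,m,G], logical=[B,C,i,b,F,m,G,A]
After op 8 (rotate(+3)): offset=4, physical=[A,B,C,i,b,F,m,G], logical=[b,F,m,G,A,B,C,i]
After op 9 (rotate(+1)): offset=5, physical=[A,B,C,i,b,F,m,G], logical=[F,m,G,A,B,C,i,b]
After op 10 (replace(2, 'p')): offset=5, physical=[A,B,C,i,b,F,m,p], logical=[F,m,p,A,B,C,i,b]
After op 11 (replace(1, 'p')): offset=5, physical=[A,B,C,i,b,F,p,p], logical=[F,p,p,A,B,C,i,b]
After op 12 (replace(1, 'i')): offset=5, physical=[A,B,C,i,b,F,i,p], logical=[F,i,p,A,B,C,i,b]

Answer: b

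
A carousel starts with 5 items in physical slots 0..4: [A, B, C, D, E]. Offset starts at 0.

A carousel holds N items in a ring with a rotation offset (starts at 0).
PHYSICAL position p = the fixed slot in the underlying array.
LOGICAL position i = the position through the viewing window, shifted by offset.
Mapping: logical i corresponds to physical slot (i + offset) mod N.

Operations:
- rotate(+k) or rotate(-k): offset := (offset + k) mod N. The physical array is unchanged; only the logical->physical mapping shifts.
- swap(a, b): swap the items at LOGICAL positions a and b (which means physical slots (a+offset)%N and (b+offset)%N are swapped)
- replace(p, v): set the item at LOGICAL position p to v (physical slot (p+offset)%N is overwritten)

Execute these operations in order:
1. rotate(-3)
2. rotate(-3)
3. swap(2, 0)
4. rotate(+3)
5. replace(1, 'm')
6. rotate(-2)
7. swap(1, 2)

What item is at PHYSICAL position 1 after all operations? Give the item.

Answer: C

Derivation:
After op 1 (rotate(-3)): offset=2, physical=[A,B,C,D,E], logical=[C,D,E,A,B]
After op 2 (rotate(-3)): offset=4, physical=[A,B,C,D,E], logical=[E,A,B,C,D]
After op 3 (swap(2, 0)): offset=4, physical=[A,E,C,D,B], logical=[B,A,E,C,D]
After op 4 (rotate(+3)): offset=2, physical=[A,E,C,D,B], logical=[C,D,B,A,E]
After op 5 (replace(1, 'm')): offset=2, physical=[A,E,C,m,B], logical=[C,m,B,A,E]
After op 6 (rotate(-2)): offset=0, physical=[A,E,C,m,B], logical=[A,E,C,m,B]
After op 7 (swap(1, 2)): offset=0, physical=[A,C,E,m,B], logical=[A,C,E,m,B]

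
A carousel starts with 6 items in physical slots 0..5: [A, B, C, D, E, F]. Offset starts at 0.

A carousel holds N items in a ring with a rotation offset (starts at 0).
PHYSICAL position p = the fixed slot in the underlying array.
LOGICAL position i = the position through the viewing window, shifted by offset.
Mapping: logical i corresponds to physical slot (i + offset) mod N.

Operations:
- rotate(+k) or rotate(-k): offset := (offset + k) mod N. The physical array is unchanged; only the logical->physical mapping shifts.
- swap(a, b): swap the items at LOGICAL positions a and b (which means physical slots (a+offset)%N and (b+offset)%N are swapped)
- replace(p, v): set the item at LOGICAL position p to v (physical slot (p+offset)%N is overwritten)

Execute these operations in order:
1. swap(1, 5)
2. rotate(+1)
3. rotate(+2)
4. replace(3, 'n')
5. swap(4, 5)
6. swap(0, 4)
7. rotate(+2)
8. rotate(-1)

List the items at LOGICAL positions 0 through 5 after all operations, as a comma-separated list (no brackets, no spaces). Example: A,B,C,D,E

Answer: E,B,n,D,F,C

Derivation:
After op 1 (swap(1, 5)): offset=0, physical=[A,F,C,D,E,B], logical=[A,F,C,D,E,B]
After op 2 (rotate(+1)): offset=1, physical=[A,F,C,D,E,B], logical=[F,C,D,E,B,A]
After op 3 (rotate(+2)): offset=3, physical=[A,F,C,D,E,B], logical=[D,E,B,A,F,C]
After op 4 (replace(3, 'n')): offset=3, physical=[n,F,C,D,E,B], logical=[D,E,B,n,F,C]
After op 5 (swap(4, 5)): offset=3, physical=[n,C,F,D,E,B], logical=[D,E,B,n,C,F]
After op 6 (swap(0, 4)): offset=3, physical=[n,D,F,C,E,B], logical=[C,E,B,n,D,F]
After op 7 (rotate(+2)): offset=5, physical=[n,D,F,C,E,B], logical=[B,n,D,F,C,E]
After op 8 (rotate(-1)): offset=4, physical=[n,D,F,C,E,B], logical=[E,B,n,D,F,C]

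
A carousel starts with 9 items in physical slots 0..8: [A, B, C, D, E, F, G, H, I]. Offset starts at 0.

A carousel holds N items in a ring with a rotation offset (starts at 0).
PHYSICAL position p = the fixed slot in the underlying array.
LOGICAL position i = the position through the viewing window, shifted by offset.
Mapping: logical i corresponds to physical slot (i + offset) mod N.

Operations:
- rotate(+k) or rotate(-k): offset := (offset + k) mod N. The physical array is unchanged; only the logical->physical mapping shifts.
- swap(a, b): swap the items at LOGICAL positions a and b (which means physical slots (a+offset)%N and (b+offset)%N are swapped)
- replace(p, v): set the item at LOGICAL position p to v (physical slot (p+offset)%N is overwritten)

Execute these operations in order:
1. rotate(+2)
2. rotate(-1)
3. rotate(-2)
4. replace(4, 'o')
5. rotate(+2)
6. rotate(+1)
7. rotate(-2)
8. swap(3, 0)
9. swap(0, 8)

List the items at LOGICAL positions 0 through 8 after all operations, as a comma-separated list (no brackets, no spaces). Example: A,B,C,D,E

Answer: I,B,C,A,E,F,G,H,o

Derivation:
After op 1 (rotate(+2)): offset=2, physical=[A,B,C,D,E,F,G,H,I], logical=[C,D,E,F,G,H,I,A,B]
After op 2 (rotate(-1)): offset=1, physical=[A,B,C,D,E,F,G,H,I], logical=[B,C,D,E,F,G,H,I,A]
After op 3 (rotate(-2)): offset=8, physical=[A,B,C,D,E,F,G,H,I], logical=[I,A,B,C,D,E,F,G,H]
After op 4 (replace(4, 'o')): offset=8, physical=[A,B,C,o,E,F,G,H,I], logical=[I,A,B,C,o,E,F,G,H]
After op 5 (rotate(+2)): offset=1, physical=[A,B,C,o,E,F,G,H,I], logical=[B,C,o,E,F,G,H,I,A]
After op 6 (rotate(+1)): offset=2, physical=[A,B,C,o,E,F,G,H,I], logical=[C,o,E,F,G,H,I,A,B]
After op 7 (rotate(-2)): offset=0, physical=[A,B,C,o,E,F,G,H,I], logical=[A,B,C,o,E,F,G,H,I]
After op 8 (swap(3, 0)): offset=0, physical=[o,B,C,A,E,F,G,H,I], logical=[o,B,C,A,E,F,G,H,I]
After op 9 (swap(0, 8)): offset=0, physical=[I,B,C,A,E,F,G,H,o], logical=[I,B,C,A,E,F,G,H,o]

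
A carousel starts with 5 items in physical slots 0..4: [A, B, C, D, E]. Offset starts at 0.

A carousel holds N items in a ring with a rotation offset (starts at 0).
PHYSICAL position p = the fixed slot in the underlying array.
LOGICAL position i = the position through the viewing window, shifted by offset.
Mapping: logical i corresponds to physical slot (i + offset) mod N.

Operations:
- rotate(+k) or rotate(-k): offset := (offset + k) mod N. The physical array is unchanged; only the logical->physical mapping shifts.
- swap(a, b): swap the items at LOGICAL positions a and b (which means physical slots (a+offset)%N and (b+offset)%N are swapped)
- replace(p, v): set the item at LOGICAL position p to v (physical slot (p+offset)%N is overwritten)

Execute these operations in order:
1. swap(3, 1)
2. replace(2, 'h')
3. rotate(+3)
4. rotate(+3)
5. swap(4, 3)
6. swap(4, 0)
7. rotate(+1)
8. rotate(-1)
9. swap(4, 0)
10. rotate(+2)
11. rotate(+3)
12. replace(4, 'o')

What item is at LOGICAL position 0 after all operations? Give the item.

After op 1 (swap(3, 1)): offset=0, physical=[A,D,C,B,E], logical=[A,D,C,B,E]
After op 2 (replace(2, 'h')): offset=0, physical=[A,D,h,B,E], logical=[A,D,h,B,E]
After op 3 (rotate(+3)): offset=3, physical=[A,D,h,B,E], logical=[B,E,A,D,h]
After op 4 (rotate(+3)): offset=1, physical=[A,D,h,B,E], logical=[D,h,B,E,A]
After op 5 (swap(4, 3)): offset=1, physical=[E,D,h,B,A], logical=[D,h,B,A,E]
After op 6 (swap(4, 0)): offset=1, physical=[D,E,h,B,A], logical=[E,h,B,A,D]
After op 7 (rotate(+1)): offset=2, physical=[D,E,h,B,A], logical=[h,B,A,D,E]
After op 8 (rotate(-1)): offset=1, physical=[D,E,h,B,A], logical=[E,h,B,A,D]
After op 9 (swap(4, 0)): offset=1, physical=[E,D,h,B,A], logical=[D,h,B,A,E]
After op 10 (rotate(+2)): offset=3, physical=[E,D,h,B,A], logical=[B,A,E,D,h]
After op 11 (rotate(+3)): offset=1, physical=[E,D,h,B,A], logical=[D,h,B,A,E]
After op 12 (replace(4, 'o')): offset=1, physical=[o,D,h,B,A], logical=[D,h,B,A,o]

Answer: D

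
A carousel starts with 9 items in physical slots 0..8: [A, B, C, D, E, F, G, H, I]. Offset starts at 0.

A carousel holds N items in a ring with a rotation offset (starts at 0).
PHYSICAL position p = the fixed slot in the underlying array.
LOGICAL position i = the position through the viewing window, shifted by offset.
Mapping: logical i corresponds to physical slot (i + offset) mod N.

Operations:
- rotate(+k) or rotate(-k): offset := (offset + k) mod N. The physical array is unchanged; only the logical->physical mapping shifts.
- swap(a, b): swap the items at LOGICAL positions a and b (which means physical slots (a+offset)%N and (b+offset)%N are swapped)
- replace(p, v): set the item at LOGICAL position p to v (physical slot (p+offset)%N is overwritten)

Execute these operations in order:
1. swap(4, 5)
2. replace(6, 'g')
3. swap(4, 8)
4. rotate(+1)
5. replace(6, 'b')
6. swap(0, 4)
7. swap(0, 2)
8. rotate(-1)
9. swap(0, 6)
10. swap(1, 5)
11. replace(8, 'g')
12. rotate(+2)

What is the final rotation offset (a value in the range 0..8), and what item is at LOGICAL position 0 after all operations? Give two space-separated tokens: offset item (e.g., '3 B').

After op 1 (swap(4, 5)): offset=0, physical=[A,B,C,D,F,E,G,H,I], logical=[A,B,C,D,F,E,G,H,I]
After op 2 (replace(6, 'g')): offset=0, physical=[A,B,C,D,F,E,g,H,I], logical=[A,B,C,D,F,E,g,H,I]
After op 3 (swap(4, 8)): offset=0, physical=[A,B,C,D,I,E,g,H,F], logical=[A,B,C,D,I,E,g,H,F]
After op 4 (rotate(+1)): offset=1, physical=[A,B,C,D,I,E,g,H,F], logical=[B,C,D,I,E,g,H,F,A]
After op 5 (replace(6, 'b')): offset=1, physical=[A,B,C,D,I,E,g,b,F], logical=[B,C,D,I,E,g,b,F,A]
After op 6 (swap(0, 4)): offset=1, physical=[A,E,C,D,I,B,g,b,F], logical=[E,C,D,I,B,g,b,F,A]
After op 7 (swap(0, 2)): offset=1, physical=[A,D,C,E,I,B,g,b,F], logical=[D,C,E,I,B,g,b,F,A]
After op 8 (rotate(-1)): offset=0, physical=[A,D,C,E,I,B,g,b,F], logical=[A,D,C,E,I,B,g,b,F]
After op 9 (swap(0, 6)): offset=0, physical=[g,D,C,E,I,B,A,b,F], logical=[g,D,C,E,I,B,A,b,F]
After op 10 (swap(1, 5)): offset=0, physical=[g,B,C,E,I,D,A,b,F], logical=[g,B,C,E,I,D,A,b,F]
After op 11 (replace(8, 'g')): offset=0, physical=[g,B,C,E,I,D,A,b,g], logical=[g,B,C,E,I,D,A,b,g]
After op 12 (rotate(+2)): offset=2, physical=[g,B,C,E,I,D,A,b,g], logical=[C,E,I,D,A,b,g,g,B]

Answer: 2 C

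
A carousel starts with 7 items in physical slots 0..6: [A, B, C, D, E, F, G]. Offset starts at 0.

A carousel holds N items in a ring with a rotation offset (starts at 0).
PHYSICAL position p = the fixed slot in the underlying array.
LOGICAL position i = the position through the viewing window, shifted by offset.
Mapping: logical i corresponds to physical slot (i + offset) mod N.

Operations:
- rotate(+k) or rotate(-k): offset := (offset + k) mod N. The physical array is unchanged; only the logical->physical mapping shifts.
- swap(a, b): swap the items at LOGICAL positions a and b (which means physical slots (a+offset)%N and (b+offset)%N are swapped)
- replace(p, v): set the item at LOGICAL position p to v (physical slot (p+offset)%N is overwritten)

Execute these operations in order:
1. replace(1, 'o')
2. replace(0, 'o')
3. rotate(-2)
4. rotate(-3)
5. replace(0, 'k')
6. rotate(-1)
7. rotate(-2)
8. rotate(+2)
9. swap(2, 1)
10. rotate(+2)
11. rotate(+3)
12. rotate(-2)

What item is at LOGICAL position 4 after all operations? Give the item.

After op 1 (replace(1, 'o')): offset=0, physical=[A,o,C,D,E,F,G], logical=[A,o,C,D,E,F,G]
After op 2 (replace(0, 'o')): offset=0, physical=[o,o,C,D,E,F,G], logical=[o,o,C,D,E,F,G]
After op 3 (rotate(-2)): offset=5, physical=[o,o,C,D,E,F,G], logical=[F,G,o,o,C,D,E]
After op 4 (rotate(-3)): offset=2, physical=[o,o,C,D,E,F,G], logical=[C,D,E,F,G,o,o]
After op 5 (replace(0, 'k')): offset=2, physical=[o,o,k,D,E,F,G], logical=[k,D,E,F,G,o,o]
After op 6 (rotate(-1)): offset=1, physical=[o,o,k,D,E,F,G], logical=[o,k,D,E,F,G,o]
After op 7 (rotate(-2)): offset=6, physical=[o,o,k,D,E,F,G], logical=[G,o,o,k,D,E,F]
After op 8 (rotate(+2)): offset=1, physical=[o,o,k,D,E,F,G], logical=[o,k,D,E,F,G,o]
After op 9 (swap(2, 1)): offset=1, physical=[o,o,D,k,E,F,G], logical=[o,D,k,E,F,G,o]
After op 10 (rotate(+2)): offset=3, physical=[o,o,D,k,E,F,G], logical=[k,E,F,G,o,o,D]
After op 11 (rotate(+3)): offset=6, physical=[o,o,D,k,E,F,G], logical=[G,o,o,D,k,E,F]
After op 12 (rotate(-2)): offset=4, physical=[o,o,D,k,E,F,G], logical=[E,F,G,o,o,D,k]

Answer: o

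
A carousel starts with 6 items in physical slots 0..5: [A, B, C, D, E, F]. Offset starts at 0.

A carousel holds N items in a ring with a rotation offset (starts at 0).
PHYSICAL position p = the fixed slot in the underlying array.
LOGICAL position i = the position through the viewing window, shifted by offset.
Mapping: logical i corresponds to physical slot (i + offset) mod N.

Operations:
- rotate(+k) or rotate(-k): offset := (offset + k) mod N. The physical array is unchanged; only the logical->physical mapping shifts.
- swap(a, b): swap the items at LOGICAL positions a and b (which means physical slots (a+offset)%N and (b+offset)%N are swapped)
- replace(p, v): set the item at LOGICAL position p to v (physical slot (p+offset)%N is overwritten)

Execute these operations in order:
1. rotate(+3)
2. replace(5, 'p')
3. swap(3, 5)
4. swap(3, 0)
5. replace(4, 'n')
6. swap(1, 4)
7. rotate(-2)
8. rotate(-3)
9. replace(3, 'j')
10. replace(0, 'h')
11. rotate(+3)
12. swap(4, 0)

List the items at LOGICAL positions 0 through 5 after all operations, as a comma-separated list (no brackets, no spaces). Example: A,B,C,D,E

Answer: F,A,p,h,j,D

Derivation:
After op 1 (rotate(+3)): offset=3, physical=[A,B,C,D,E,F], logical=[D,E,F,A,B,C]
After op 2 (replace(5, 'p')): offset=3, physical=[A,B,p,D,E,F], logical=[D,E,F,A,B,p]
After op 3 (swap(3, 5)): offset=3, physical=[p,B,A,D,E,F], logical=[D,E,F,p,B,A]
After op 4 (swap(3, 0)): offset=3, physical=[D,B,A,p,E,F], logical=[p,E,F,D,B,A]
After op 5 (replace(4, 'n')): offset=3, physical=[D,n,A,p,E,F], logical=[p,E,F,D,n,A]
After op 6 (swap(1, 4)): offset=3, physical=[D,E,A,p,n,F], logical=[p,n,F,D,E,A]
After op 7 (rotate(-2)): offset=1, physical=[D,E,A,p,n,F], logical=[E,A,p,n,F,D]
After op 8 (rotate(-3)): offset=4, physical=[D,E,A,p,n,F], logical=[n,F,D,E,A,p]
After op 9 (replace(3, 'j')): offset=4, physical=[D,j,A,p,n,F], logical=[n,F,D,j,A,p]
After op 10 (replace(0, 'h')): offset=4, physical=[D,j,A,p,h,F], logical=[h,F,D,j,A,p]
After op 11 (rotate(+3)): offset=1, physical=[D,j,A,p,h,F], logical=[j,A,p,h,F,D]
After op 12 (swap(4, 0)): offset=1, physical=[D,F,A,p,h,j], logical=[F,A,p,h,j,D]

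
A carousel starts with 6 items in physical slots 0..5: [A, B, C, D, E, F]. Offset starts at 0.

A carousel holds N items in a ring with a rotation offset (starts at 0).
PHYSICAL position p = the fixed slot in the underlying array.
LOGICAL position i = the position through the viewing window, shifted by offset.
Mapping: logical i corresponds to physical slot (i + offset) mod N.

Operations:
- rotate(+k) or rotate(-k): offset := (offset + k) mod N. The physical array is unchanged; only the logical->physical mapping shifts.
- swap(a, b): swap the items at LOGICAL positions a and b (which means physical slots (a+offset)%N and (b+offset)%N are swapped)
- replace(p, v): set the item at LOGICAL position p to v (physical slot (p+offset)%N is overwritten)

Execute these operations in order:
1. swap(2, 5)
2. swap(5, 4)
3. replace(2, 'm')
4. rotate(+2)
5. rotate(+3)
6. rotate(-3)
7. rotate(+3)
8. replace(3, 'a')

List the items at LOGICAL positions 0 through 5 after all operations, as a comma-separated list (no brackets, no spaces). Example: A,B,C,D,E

After op 1 (swap(2, 5)): offset=0, physical=[A,B,F,D,E,C], logical=[A,B,F,D,E,C]
After op 2 (swap(5, 4)): offset=0, physical=[A,B,F,D,C,E], logical=[A,B,F,D,C,E]
After op 3 (replace(2, 'm')): offset=0, physical=[A,B,m,D,C,E], logical=[A,B,m,D,C,E]
After op 4 (rotate(+2)): offset=2, physical=[A,B,m,D,C,E], logical=[m,D,C,E,A,B]
After op 5 (rotate(+3)): offset=5, physical=[A,B,m,D,C,E], logical=[E,A,B,m,D,C]
After op 6 (rotate(-3)): offset=2, physical=[A,B,m,D,C,E], logical=[m,D,C,E,A,B]
After op 7 (rotate(+3)): offset=5, physical=[A,B,m,D,C,E], logical=[E,A,B,m,D,C]
After op 8 (replace(3, 'a')): offset=5, physical=[A,B,a,D,C,E], logical=[E,A,B,a,D,C]

Answer: E,A,B,a,D,C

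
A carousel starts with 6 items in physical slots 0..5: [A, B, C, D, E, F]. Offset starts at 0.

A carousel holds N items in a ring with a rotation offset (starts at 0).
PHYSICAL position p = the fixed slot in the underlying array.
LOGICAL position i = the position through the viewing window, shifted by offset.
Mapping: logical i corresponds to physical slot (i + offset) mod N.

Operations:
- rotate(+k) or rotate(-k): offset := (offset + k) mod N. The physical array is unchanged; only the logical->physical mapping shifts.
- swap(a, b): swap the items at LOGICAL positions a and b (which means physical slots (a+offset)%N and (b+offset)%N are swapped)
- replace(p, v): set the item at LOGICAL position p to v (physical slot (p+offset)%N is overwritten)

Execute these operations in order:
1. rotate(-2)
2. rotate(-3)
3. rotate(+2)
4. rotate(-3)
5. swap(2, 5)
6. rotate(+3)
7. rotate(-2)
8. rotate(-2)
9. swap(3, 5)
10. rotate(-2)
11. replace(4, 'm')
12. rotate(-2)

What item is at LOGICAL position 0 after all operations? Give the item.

After op 1 (rotate(-2)): offset=4, physical=[A,B,C,D,E,F], logical=[E,F,A,B,C,D]
After op 2 (rotate(-3)): offset=1, physical=[A,B,C,D,E,F], logical=[B,C,D,E,F,A]
After op 3 (rotate(+2)): offset=3, physical=[A,B,C,D,E,F], logical=[D,E,F,A,B,C]
After op 4 (rotate(-3)): offset=0, physical=[A,B,C,D,E,F], logical=[A,B,C,D,E,F]
After op 5 (swap(2, 5)): offset=0, physical=[A,B,F,D,E,C], logical=[A,B,F,D,E,C]
After op 6 (rotate(+3)): offset=3, physical=[A,B,F,D,E,C], logical=[D,E,C,A,B,F]
After op 7 (rotate(-2)): offset=1, physical=[A,B,F,D,E,C], logical=[B,F,D,E,C,A]
After op 8 (rotate(-2)): offset=5, physical=[A,B,F,D,E,C], logical=[C,A,B,F,D,E]
After op 9 (swap(3, 5)): offset=5, physical=[A,B,E,D,F,C], logical=[C,A,B,E,D,F]
After op 10 (rotate(-2)): offset=3, physical=[A,B,E,D,F,C], logical=[D,F,C,A,B,E]
After op 11 (replace(4, 'm')): offset=3, physical=[A,m,E,D,F,C], logical=[D,F,C,A,m,E]
After op 12 (rotate(-2)): offset=1, physical=[A,m,E,D,F,C], logical=[m,E,D,F,C,A]

Answer: m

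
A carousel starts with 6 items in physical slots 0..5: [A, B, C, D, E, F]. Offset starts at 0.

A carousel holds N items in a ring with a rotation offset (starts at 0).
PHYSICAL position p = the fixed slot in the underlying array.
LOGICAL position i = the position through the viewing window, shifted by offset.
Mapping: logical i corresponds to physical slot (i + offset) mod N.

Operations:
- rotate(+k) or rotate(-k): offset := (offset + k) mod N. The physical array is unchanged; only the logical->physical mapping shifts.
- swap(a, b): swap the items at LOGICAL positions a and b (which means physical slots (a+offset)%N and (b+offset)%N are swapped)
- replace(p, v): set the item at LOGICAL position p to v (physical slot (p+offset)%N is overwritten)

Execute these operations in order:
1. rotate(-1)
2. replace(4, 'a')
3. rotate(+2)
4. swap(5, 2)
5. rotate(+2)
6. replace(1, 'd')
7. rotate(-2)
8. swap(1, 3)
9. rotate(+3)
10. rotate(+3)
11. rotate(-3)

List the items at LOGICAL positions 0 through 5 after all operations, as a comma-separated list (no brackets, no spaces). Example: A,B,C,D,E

After op 1 (rotate(-1)): offset=5, physical=[A,B,C,D,E,F], logical=[F,A,B,C,D,E]
After op 2 (replace(4, 'a')): offset=5, physical=[A,B,C,a,E,F], logical=[F,A,B,C,a,E]
After op 3 (rotate(+2)): offset=1, physical=[A,B,C,a,E,F], logical=[B,C,a,E,F,A]
After op 4 (swap(5, 2)): offset=1, physical=[a,B,C,A,E,F], logical=[B,C,A,E,F,a]
After op 5 (rotate(+2)): offset=3, physical=[a,B,C,A,E,F], logical=[A,E,F,a,B,C]
After op 6 (replace(1, 'd')): offset=3, physical=[a,B,C,A,d,F], logical=[A,d,F,a,B,C]
After op 7 (rotate(-2)): offset=1, physical=[a,B,C,A,d,F], logical=[B,C,A,d,F,a]
After op 8 (swap(1, 3)): offset=1, physical=[a,B,d,A,C,F], logical=[B,d,A,C,F,a]
After op 9 (rotate(+3)): offset=4, physical=[a,B,d,A,C,F], logical=[C,F,a,B,d,A]
After op 10 (rotate(+3)): offset=1, physical=[a,B,d,A,C,F], logical=[B,d,A,C,F,a]
After op 11 (rotate(-3)): offset=4, physical=[a,B,d,A,C,F], logical=[C,F,a,B,d,A]

Answer: C,F,a,B,d,A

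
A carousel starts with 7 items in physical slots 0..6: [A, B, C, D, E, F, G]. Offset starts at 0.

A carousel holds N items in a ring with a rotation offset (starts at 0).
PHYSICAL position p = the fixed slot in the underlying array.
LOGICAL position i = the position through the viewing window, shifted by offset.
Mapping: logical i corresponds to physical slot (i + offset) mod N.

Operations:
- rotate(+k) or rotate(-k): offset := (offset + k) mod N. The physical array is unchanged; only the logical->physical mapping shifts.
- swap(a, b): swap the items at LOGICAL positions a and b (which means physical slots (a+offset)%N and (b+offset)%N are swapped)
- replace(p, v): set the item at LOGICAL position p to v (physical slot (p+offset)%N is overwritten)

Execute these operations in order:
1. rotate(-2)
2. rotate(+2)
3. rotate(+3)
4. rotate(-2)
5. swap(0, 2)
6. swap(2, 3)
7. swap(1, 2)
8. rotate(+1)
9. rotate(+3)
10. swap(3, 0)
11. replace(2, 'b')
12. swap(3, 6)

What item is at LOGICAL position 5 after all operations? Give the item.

After op 1 (rotate(-2)): offset=5, physical=[A,B,C,D,E,F,G], logical=[F,G,A,B,C,D,E]
After op 2 (rotate(+2)): offset=0, physical=[A,B,C,D,E,F,G], logical=[A,B,C,D,E,F,G]
After op 3 (rotate(+3)): offset=3, physical=[A,B,C,D,E,F,G], logical=[D,E,F,G,A,B,C]
After op 4 (rotate(-2)): offset=1, physical=[A,B,C,D,E,F,G], logical=[B,C,D,E,F,G,A]
After op 5 (swap(0, 2)): offset=1, physical=[A,D,C,B,E,F,G], logical=[D,C,B,E,F,G,A]
After op 6 (swap(2, 3)): offset=1, physical=[A,D,C,E,B,F,G], logical=[D,C,E,B,F,G,A]
After op 7 (swap(1, 2)): offset=1, physical=[A,D,E,C,B,F,G], logical=[D,E,C,B,F,G,A]
After op 8 (rotate(+1)): offset=2, physical=[A,D,E,C,B,F,G], logical=[E,C,B,F,G,A,D]
After op 9 (rotate(+3)): offset=5, physical=[A,D,E,C,B,F,G], logical=[F,G,A,D,E,C,B]
After op 10 (swap(3, 0)): offset=5, physical=[A,F,E,C,B,D,G], logical=[D,G,A,F,E,C,B]
After op 11 (replace(2, 'b')): offset=5, physical=[b,F,E,C,B,D,G], logical=[D,G,b,F,E,C,B]
After op 12 (swap(3, 6)): offset=5, physical=[b,B,E,C,F,D,G], logical=[D,G,b,B,E,C,F]

Answer: C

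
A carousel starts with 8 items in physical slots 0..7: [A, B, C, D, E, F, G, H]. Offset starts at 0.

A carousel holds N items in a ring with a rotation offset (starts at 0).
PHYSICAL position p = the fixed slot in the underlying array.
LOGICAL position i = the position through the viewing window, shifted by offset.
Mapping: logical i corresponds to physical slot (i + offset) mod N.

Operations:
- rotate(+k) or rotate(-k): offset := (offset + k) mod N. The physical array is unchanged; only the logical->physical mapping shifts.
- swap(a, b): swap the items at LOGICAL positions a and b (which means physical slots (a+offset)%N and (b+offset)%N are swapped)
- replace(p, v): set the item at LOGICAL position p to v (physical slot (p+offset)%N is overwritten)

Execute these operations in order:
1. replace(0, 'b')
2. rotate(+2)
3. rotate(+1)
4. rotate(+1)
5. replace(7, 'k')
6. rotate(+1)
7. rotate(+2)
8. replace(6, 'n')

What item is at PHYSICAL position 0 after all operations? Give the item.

Answer: b

Derivation:
After op 1 (replace(0, 'b')): offset=0, physical=[b,B,C,D,E,F,G,H], logical=[b,B,C,D,E,F,G,H]
After op 2 (rotate(+2)): offset=2, physical=[b,B,C,D,E,F,G,H], logical=[C,D,E,F,G,H,b,B]
After op 3 (rotate(+1)): offset=3, physical=[b,B,C,D,E,F,G,H], logical=[D,E,F,G,H,b,B,C]
After op 4 (rotate(+1)): offset=4, physical=[b,B,C,D,E,F,G,H], logical=[E,F,G,H,b,B,C,D]
After op 5 (replace(7, 'k')): offset=4, physical=[b,B,C,k,E,F,G,H], logical=[E,F,G,H,b,B,C,k]
After op 6 (rotate(+1)): offset=5, physical=[b,B,C,k,E,F,G,H], logical=[F,G,H,b,B,C,k,E]
After op 7 (rotate(+2)): offset=7, physical=[b,B,C,k,E,F,G,H], logical=[H,b,B,C,k,E,F,G]
After op 8 (replace(6, 'n')): offset=7, physical=[b,B,C,k,E,n,G,H], logical=[H,b,B,C,k,E,n,G]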